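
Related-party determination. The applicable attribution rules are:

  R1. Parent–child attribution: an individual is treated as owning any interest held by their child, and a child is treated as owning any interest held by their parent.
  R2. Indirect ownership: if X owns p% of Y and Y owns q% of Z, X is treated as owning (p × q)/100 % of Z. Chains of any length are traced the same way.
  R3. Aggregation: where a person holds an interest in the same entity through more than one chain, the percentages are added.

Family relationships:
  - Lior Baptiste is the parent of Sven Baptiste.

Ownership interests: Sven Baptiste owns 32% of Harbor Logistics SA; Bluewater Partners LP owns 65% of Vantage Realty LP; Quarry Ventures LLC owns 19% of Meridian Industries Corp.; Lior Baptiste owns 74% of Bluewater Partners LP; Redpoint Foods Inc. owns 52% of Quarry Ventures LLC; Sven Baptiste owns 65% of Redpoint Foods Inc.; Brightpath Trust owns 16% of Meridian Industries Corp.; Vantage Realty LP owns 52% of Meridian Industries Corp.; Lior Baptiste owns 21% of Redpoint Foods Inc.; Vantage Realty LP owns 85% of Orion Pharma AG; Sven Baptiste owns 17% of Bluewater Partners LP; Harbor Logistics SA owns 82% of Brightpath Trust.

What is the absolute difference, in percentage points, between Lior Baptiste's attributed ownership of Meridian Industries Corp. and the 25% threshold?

18.4532

By parent–child attribution (R1), Lior Baptiste is treated as also owning Sven Baptiste's interest in Redpoint Foods Inc, giving 21% + 65% = 86%.
By parent–child attribution (R1), Lior Baptiste is treated as also owning Sven Baptiste's interest in Bluewater Partners LP, giving 74% + 17% = 91%.
By parent–child attribution (R1), Lior Baptiste is treated as owning Sven Baptiste's 32% interest in Harbor Logistics SA.
Chain via Redpoint Foods Inc. → Quarry Ventures LLC (R2): 86% × 52% × 19% = 8.4968% of Meridian Industries Corp.
Chain via Bluewater Partners LP → Vantage Realty LP (R2): 91% × 65% × 52% = 30.758% of Meridian Industries Corp.
Chain via Harbor Logistics SA → Brightpath Trust (R2): 32% × 82% × 16% = 4.1984% of Meridian Industries Corp.
Aggregating (R3): 8.4968% + 30.758% + 4.1984% = 43.4532%.
43.4532% exceeds the 25% threshold by 18.4532 percentage points.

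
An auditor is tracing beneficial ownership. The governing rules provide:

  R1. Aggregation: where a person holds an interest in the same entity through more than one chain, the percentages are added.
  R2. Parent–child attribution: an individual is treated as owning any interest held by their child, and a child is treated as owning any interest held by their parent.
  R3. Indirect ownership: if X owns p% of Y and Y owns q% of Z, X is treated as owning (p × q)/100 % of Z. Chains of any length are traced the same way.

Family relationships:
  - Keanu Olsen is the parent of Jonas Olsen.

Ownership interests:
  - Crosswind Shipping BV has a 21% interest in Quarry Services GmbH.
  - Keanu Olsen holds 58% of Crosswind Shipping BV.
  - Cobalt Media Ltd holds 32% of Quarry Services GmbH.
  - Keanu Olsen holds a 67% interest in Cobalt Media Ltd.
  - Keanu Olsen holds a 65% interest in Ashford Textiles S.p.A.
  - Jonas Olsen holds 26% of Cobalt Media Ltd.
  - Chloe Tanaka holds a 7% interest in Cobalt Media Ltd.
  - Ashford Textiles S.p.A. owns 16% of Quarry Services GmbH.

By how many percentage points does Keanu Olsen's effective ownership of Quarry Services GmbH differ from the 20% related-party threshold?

By parent–child attribution (R2), Keanu Olsen is treated as also owning Jonas Olsen's interest in Cobalt Media Ltd, giving 67% + 26% = 93%.
Chain via Cobalt Media Ltd (R3): 93% × 32% = 29.76% of Quarry Services GmbH.
Chain via Crosswind Shipping BV (R3): 58% × 21% = 12.18% of Quarry Services GmbH.
Chain via Ashford Textiles S.p.A. (R3): 65% × 16% = 10.4% of Quarry Services GmbH.
Aggregating (R1): 29.76% + 12.18% + 10.4% = 52.34%.
52.34% exceeds the 20% threshold by 32.34 percentage points.

32.34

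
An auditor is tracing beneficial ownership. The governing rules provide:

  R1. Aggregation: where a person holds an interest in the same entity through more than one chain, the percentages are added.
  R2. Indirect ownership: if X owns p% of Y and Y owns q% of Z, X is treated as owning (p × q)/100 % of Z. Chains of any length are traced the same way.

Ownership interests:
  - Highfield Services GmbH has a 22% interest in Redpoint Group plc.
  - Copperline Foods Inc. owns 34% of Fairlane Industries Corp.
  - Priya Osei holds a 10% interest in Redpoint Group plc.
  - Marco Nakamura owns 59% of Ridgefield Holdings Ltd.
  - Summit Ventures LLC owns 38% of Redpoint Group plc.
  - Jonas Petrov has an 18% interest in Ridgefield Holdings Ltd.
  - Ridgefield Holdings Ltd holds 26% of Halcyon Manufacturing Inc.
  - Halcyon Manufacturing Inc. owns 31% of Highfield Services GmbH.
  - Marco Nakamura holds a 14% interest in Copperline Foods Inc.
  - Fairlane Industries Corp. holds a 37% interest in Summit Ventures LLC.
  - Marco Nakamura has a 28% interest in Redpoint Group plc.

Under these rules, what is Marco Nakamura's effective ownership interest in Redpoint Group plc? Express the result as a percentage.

29.715444%

Chain via Ridgefield Holdings Ltd → Halcyon Manufacturing Inc. → Highfield Services GmbH (R2): 59% × 26% × 31% × 22% = 1.046188% of Redpoint Group plc.
Chain via Copperline Foods Inc. → Fairlane Industries Corp. → Summit Ventures LLC (R2): 14% × 34% × 37% × 38% = 0.669256% of Redpoint Group plc.
Direct interest in Redpoint Group plc: 28%.
Aggregating (R1): 1.046188% + 0.669256% + 28% = 29.715444%.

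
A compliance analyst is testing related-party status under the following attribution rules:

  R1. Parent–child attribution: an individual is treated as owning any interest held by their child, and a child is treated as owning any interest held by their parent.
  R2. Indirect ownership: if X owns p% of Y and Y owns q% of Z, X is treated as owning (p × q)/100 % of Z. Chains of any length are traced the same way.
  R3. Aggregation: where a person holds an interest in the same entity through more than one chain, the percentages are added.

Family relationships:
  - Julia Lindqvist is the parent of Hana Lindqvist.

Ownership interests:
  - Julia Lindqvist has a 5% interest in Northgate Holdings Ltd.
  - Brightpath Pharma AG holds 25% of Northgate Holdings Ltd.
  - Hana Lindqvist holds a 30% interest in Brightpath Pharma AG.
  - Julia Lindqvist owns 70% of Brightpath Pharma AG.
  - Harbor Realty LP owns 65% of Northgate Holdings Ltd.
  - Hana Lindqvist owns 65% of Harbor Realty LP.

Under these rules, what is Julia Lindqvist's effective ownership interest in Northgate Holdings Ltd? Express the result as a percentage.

72.25%

By parent–child attribution (R1), Julia Lindqvist is treated as also owning Hana Lindqvist's interest in Brightpath Pharma AG, giving 70% + 30% = 100%.
By parent–child attribution (R1), Julia Lindqvist is treated as owning Hana Lindqvist's 65% interest in Harbor Realty LP.
Chain via Brightpath Pharma AG (R2): 100% × 25% = 25% of Northgate Holdings Ltd.
Direct interest in Northgate Holdings Ltd: 5%.
Chain via Harbor Realty LP (R2): 65% × 65% = 42.25% of Northgate Holdings Ltd.
Aggregating (R3): 25% + 5% + 42.25% = 72.25%.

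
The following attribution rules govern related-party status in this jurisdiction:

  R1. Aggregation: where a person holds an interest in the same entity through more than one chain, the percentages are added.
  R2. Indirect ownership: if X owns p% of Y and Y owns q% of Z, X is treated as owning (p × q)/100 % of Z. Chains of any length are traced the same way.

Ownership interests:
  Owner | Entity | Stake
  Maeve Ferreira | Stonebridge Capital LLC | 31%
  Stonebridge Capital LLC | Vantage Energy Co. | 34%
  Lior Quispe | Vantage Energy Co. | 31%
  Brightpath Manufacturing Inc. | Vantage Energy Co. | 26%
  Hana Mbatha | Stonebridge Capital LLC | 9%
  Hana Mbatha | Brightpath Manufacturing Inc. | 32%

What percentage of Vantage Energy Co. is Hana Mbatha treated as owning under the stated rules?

11.38%

Chain via Brightpath Manufacturing Inc. (R2): 32% × 26% = 8.32% of Vantage Energy Co.
Chain via Stonebridge Capital LLC (R2): 9% × 34% = 3.06% of Vantage Energy Co.
Aggregating (R1): 8.32% + 3.06% = 11.38%.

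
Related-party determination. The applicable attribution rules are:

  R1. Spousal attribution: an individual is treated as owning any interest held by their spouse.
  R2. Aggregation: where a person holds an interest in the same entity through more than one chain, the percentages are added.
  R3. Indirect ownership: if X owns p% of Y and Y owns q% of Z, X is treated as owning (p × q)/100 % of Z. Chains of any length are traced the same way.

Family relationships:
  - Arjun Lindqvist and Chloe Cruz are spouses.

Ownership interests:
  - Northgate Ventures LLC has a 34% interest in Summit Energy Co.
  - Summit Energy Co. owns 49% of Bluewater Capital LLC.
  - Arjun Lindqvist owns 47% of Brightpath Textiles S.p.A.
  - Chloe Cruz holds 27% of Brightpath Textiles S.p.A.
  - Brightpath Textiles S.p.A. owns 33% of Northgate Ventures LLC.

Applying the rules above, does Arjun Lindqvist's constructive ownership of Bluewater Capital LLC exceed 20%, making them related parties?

By spousal attribution (R1), Arjun Lindqvist is treated as also owning Chloe Cruz's interest in Brightpath Textiles S.p.A, giving 47% + 27% = 74%.
Chain via Brightpath Textiles S.p.A. → Northgate Ventures LLC → Summit Energy Co. (R3): 74% × 33% × 34% × 49% = 4.068372% of Bluewater Capital LLC.
4.068372% does not exceed the 20% threshold, so Arjun is not a related party to Bluewater Capital LLC.

No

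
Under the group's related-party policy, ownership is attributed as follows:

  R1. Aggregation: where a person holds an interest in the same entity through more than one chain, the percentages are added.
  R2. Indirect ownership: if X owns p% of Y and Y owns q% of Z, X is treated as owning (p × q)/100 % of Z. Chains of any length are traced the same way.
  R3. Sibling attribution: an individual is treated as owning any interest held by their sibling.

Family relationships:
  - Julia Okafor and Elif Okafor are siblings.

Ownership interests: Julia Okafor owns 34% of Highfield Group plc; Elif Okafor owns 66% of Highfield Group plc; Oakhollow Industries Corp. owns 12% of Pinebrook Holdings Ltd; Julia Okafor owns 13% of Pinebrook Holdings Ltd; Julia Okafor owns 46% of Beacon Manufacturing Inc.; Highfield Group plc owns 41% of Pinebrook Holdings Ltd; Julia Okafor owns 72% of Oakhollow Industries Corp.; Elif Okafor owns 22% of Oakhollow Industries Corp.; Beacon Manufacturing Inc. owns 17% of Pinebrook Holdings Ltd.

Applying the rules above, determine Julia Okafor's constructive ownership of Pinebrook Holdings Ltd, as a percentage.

73.1%

By sibling attribution (R3), Julia Okafor is treated as also owning Elif Okafor's interest in Highfield Group plc, giving 34% + 66% = 100%.
By sibling attribution (R3), Julia Okafor is treated as also owning Elif Okafor's interest in Oakhollow Industries Corp, giving 72% + 22% = 94%.
Chain via Highfield Group plc (R2): 100% × 41% = 41% of Pinebrook Holdings Ltd.
Chain via Oakhollow Industries Corp. (R2): 94% × 12% = 11.28% of Pinebrook Holdings Ltd.
Chain via Beacon Manufacturing Inc. (R2): 46% × 17% = 7.82% of Pinebrook Holdings Ltd.
Direct interest in Pinebrook Holdings Ltd: 13%.
Aggregating (R1): 41% + 11.28% + 7.82% + 13% = 73.1%.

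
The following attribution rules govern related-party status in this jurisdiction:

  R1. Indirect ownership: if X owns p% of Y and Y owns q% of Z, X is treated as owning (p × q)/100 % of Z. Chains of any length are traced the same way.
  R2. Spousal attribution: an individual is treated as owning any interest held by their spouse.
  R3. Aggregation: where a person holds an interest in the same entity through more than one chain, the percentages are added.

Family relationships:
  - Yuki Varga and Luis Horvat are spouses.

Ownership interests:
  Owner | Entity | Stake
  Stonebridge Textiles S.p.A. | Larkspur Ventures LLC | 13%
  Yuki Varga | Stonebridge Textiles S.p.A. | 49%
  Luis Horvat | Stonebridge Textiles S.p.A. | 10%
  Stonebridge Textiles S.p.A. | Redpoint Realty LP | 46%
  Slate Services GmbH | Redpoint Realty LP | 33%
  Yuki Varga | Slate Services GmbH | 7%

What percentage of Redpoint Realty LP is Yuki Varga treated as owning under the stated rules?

By spousal attribution (R2), Yuki Varga is treated as also owning Luis Horvat's interest in Stonebridge Textiles S.p.A, giving 49% + 10% = 59%.
Chain via Stonebridge Textiles S.p.A. (R1): 59% × 46% = 27.14% of Redpoint Realty LP.
Chain via Slate Services GmbH (R1): 7% × 33% = 2.31% of Redpoint Realty LP.
Aggregating (R3): 27.14% + 2.31% = 29.45%.

29.45%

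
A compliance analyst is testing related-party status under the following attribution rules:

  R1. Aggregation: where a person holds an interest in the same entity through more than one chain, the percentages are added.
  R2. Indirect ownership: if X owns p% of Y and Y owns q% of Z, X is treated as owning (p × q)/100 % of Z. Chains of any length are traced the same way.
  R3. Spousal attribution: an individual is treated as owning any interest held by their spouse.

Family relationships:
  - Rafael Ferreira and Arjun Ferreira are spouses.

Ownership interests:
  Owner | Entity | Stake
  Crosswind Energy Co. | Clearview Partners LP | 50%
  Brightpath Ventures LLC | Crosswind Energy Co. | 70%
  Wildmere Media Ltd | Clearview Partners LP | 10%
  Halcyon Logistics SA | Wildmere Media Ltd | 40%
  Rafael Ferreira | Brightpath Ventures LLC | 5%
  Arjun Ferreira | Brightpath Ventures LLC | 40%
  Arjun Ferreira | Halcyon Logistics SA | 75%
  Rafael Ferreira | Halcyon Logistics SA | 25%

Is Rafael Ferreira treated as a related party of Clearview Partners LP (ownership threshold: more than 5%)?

Yes

By spousal attribution (R3), Rafael Ferreira is treated as also owning Arjun Ferreira's interest in Halcyon Logistics SA, giving 25% + 75% = 100%.
By spousal attribution (R3), Rafael Ferreira is treated as also owning Arjun Ferreira's interest in Brightpath Ventures LLC, giving 5% + 40% = 45%.
Chain via Halcyon Logistics SA → Wildmere Media Ltd (R2): 100% × 40% × 10% = 4% of Clearview Partners LP.
Chain via Brightpath Ventures LLC → Crosswind Energy Co. (R2): 45% × 70% × 50% = 15.75% of Clearview Partners LP.
Aggregating (R1): 4% + 15.75% = 19.75%.
19.75% exceeds the 5% threshold, so Rafael is a related party to Clearview Partners LP.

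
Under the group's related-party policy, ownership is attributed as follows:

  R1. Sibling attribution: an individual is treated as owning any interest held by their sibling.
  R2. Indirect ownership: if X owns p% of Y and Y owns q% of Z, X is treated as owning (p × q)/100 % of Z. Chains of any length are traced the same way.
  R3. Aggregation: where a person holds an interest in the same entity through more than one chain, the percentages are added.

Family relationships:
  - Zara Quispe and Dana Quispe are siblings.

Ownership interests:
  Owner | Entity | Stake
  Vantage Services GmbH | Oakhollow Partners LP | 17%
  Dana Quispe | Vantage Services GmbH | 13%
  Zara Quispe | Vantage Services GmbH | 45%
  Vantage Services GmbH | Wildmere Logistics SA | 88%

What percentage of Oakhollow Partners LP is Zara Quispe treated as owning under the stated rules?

9.86%

By sibling attribution (R1), Zara Quispe is treated as also owning Dana Quispe's interest in Vantage Services GmbH, giving 45% + 13% = 58%.
Chain via Vantage Services GmbH (R2): 58% × 17% = 9.86% of Oakhollow Partners LP.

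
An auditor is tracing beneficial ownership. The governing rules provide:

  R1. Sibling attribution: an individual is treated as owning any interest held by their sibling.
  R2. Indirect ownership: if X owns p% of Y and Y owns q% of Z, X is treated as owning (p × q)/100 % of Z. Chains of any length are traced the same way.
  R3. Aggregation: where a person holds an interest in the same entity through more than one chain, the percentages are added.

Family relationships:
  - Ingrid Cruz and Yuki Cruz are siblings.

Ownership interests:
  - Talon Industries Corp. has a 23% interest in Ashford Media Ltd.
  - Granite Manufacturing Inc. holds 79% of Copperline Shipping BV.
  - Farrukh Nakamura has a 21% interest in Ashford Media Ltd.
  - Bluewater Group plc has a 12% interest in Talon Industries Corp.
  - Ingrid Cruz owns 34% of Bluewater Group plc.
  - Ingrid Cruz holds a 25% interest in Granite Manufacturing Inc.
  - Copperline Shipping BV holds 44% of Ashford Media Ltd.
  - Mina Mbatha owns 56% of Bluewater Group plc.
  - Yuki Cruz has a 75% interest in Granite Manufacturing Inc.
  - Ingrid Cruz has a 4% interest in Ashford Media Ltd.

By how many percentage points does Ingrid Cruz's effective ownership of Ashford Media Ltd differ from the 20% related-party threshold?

19.6984

By sibling attribution (R1), Ingrid Cruz is treated as also owning Yuki Cruz's interest in Granite Manufacturing Inc, giving 25% + 75% = 100%.
Chain via Granite Manufacturing Inc. → Copperline Shipping BV (R2): 100% × 79% × 44% = 34.76% of Ashford Media Ltd.
Chain via Bluewater Group plc → Talon Industries Corp. (R2): 34% × 12% × 23% = 0.9384% of Ashford Media Ltd.
Direct interest in Ashford Media Ltd: 4%.
Aggregating (R3): 34.76% + 0.9384% + 4% = 39.6984%.
39.6984% exceeds the 20% threshold by 19.6984 percentage points.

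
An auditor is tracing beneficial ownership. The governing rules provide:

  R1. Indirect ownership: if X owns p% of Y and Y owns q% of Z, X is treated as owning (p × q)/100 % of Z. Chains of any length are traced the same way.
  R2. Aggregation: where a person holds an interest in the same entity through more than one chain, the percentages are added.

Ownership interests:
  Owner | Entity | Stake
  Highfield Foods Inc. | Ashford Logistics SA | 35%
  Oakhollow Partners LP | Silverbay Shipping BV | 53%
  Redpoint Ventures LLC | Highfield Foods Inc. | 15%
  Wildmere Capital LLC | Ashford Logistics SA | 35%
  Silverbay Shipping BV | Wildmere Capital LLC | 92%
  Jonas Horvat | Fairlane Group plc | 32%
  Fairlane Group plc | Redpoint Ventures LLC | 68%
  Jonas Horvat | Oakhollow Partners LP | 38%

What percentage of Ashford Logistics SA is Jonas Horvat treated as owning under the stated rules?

7.62748%

Chain via Fairlane Group plc → Redpoint Ventures LLC → Highfield Foods Inc. (R1): 32% × 68% × 15% × 35% = 1.1424% of Ashford Logistics SA.
Chain via Oakhollow Partners LP → Silverbay Shipping BV → Wildmere Capital LLC (R1): 38% × 53% × 92% × 35% = 6.48508% of Ashford Logistics SA.
Aggregating (R2): 1.1424% + 6.48508% = 7.62748%.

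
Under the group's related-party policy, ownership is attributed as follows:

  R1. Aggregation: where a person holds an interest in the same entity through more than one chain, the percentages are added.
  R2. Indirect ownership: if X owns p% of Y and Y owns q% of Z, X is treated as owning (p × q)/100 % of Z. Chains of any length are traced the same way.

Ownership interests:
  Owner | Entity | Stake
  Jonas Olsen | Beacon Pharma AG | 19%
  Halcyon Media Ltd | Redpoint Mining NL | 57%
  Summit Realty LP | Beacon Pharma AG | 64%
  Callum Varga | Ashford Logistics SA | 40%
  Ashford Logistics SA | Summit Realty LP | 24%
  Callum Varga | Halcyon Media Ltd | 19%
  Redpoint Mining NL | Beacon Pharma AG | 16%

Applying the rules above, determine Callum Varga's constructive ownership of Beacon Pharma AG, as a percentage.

Chain via Ashford Logistics SA → Summit Realty LP (R2): 40% × 24% × 64% = 6.144% of Beacon Pharma AG.
Chain via Halcyon Media Ltd → Redpoint Mining NL (R2): 19% × 57% × 16% = 1.7328% of Beacon Pharma AG.
Aggregating (R1): 6.144% + 1.7328% = 7.8768%.

7.8768%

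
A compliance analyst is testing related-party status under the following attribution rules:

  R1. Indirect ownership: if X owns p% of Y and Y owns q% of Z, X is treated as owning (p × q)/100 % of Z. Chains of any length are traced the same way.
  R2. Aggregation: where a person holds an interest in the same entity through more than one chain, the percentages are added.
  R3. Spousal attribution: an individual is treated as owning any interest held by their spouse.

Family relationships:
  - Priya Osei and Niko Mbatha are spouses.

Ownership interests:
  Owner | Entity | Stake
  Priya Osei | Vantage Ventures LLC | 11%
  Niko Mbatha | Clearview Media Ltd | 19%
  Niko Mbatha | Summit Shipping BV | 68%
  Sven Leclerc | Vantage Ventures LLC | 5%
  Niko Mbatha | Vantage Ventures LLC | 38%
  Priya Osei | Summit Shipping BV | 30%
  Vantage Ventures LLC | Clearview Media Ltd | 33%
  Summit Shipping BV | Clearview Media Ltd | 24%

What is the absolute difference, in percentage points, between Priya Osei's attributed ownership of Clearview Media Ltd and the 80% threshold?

By spousal attribution (R3), Priya Osei is treated as also owning Niko Mbatha's interest in Vantage Ventures LLC, giving 11% + 38% = 49%.
By spousal attribution (R3), Priya Osei is treated as also owning Niko Mbatha's interest in Summit Shipping BV, giving 30% + 68% = 98%.
By spousal attribution (R3), Priya Osei is treated as owning Niko Mbatha's 19% interest in Clearview Media Ltd.
Chain via Vantage Ventures LLC (R1): 49% × 33% = 16.17% of Clearview Media Ltd.
Chain via Summit Shipping BV (R1): 98% × 24% = 23.52% of Clearview Media Ltd.
Direct interest in Clearview Media Ltd: 19%.
Aggregating (R2): 16.17% + 23.52% + 19% = 58.69%.
58.69% falls short of the 80% threshold by 21.31 percentage points.

21.31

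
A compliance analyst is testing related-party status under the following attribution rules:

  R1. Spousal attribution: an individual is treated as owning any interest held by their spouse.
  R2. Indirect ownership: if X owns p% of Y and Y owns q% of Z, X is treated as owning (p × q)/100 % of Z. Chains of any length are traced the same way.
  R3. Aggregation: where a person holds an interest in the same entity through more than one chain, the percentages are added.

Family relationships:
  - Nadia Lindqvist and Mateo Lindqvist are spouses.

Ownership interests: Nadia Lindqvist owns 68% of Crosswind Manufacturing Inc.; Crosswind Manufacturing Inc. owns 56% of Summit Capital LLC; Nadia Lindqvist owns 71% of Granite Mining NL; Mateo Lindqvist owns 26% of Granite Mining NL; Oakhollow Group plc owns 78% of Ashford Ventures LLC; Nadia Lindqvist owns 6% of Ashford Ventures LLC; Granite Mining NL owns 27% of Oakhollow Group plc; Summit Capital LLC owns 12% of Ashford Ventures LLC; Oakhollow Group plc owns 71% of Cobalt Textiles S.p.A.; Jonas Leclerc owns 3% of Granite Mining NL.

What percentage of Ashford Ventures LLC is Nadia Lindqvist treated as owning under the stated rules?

30.9978%

By spousal attribution (R1), Nadia Lindqvist is treated as also owning Mateo Lindqvist's interest in Granite Mining NL, giving 71% + 26% = 97%.
Chain via Crosswind Manufacturing Inc. → Summit Capital LLC (R2): 68% × 56% × 12% = 4.5696% of Ashford Ventures LLC.
Chain via Granite Mining NL → Oakhollow Group plc (R2): 97% × 27% × 78% = 20.4282% of Ashford Ventures LLC.
Direct interest in Ashford Ventures LLC: 6%.
Aggregating (R3): 4.5696% + 20.4282% + 6% = 30.9978%.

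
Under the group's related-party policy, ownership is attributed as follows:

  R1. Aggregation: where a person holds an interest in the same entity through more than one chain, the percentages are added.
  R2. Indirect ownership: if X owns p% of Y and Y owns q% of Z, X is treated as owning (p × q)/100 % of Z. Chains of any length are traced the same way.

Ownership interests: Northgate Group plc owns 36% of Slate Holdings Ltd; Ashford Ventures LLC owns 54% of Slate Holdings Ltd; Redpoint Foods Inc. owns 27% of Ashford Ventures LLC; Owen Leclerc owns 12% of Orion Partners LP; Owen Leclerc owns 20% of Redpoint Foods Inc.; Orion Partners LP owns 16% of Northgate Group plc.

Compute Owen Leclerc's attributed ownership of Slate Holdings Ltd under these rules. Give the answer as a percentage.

3.6072%

Chain via Redpoint Foods Inc. → Ashford Ventures LLC (R2): 20% × 27% × 54% = 2.916% of Slate Holdings Ltd.
Chain via Orion Partners LP → Northgate Group plc (R2): 12% × 16% × 36% = 0.6912% of Slate Holdings Ltd.
Aggregating (R1): 2.916% + 0.6912% = 3.6072%.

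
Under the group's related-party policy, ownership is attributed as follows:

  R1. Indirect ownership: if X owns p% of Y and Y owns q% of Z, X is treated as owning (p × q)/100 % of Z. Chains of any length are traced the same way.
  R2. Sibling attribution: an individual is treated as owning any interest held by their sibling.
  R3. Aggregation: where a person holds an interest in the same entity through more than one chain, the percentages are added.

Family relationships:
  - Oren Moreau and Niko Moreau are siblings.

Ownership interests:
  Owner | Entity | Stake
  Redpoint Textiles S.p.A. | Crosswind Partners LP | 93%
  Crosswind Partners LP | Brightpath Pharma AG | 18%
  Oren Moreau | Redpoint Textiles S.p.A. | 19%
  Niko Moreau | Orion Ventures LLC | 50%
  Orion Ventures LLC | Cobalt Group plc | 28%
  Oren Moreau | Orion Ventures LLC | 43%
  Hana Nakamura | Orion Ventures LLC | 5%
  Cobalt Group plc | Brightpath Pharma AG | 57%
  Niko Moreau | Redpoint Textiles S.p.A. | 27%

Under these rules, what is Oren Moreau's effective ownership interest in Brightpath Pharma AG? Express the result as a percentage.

22.5432%

By sibling attribution (R2), Oren Moreau is treated as also owning Niko Moreau's interest in Orion Ventures LLC, giving 43% + 50% = 93%.
By sibling attribution (R2), Oren Moreau is treated as also owning Niko Moreau's interest in Redpoint Textiles S.p.A, giving 19% + 27% = 46%.
Chain via Orion Ventures LLC → Cobalt Group plc (R1): 93% × 28% × 57% = 14.8428% of Brightpath Pharma AG.
Chain via Redpoint Textiles S.p.A. → Crosswind Partners LP (R1): 46% × 93% × 18% = 7.7004% of Brightpath Pharma AG.
Aggregating (R3): 14.8428% + 7.7004% = 22.5432%.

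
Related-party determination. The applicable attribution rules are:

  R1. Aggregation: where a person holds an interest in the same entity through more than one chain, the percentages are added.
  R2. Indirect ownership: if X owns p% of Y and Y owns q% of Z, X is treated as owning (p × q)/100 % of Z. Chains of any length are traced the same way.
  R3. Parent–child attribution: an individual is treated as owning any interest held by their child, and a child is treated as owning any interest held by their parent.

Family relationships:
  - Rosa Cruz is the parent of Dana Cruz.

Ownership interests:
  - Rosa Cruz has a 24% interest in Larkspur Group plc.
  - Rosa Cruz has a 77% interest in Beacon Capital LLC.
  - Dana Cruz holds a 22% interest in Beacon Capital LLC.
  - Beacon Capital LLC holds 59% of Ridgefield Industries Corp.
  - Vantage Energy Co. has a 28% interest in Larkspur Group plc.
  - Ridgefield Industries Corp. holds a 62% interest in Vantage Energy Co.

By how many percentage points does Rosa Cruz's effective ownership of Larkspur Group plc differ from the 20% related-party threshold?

14.139976

By parent–child attribution (R3), Rosa Cruz is treated as also owning Dana Cruz's interest in Beacon Capital LLC, giving 77% + 22% = 99%.
Chain via Beacon Capital LLC → Ridgefield Industries Corp. → Vantage Energy Co. (R2): 99% × 59% × 62% × 28% = 10.139976% of Larkspur Group plc.
Direct interest in Larkspur Group plc: 24%.
Aggregating (R1): 10.139976% + 24% = 34.139976%.
34.139976% exceeds the 20% threshold by 14.139976 percentage points.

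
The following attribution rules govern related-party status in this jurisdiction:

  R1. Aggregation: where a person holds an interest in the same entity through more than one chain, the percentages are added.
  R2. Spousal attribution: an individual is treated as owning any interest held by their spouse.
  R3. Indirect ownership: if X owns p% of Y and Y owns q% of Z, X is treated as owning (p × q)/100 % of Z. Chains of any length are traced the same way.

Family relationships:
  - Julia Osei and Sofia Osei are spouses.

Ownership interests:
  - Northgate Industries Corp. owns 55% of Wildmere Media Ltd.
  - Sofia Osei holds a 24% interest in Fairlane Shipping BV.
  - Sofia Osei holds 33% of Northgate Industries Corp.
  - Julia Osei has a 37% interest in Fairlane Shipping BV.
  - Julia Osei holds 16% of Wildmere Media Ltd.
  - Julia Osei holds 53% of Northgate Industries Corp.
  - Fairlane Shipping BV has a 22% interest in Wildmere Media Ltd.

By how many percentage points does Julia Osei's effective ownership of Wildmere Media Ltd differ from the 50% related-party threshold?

By spousal attribution (R2), Julia Osei is treated as also owning Sofia Osei's interest in Northgate Industries Corp, giving 53% + 33% = 86%.
By spousal attribution (R2), Julia Osei is treated as also owning Sofia Osei's interest in Fairlane Shipping BV, giving 37% + 24% = 61%.
Chain via Northgate Industries Corp. (R3): 86% × 55% = 47.3% of Wildmere Media Ltd.
Chain via Fairlane Shipping BV (R3): 61% × 22% = 13.42% of Wildmere Media Ltd.
Direct interest in Wildmere Media Ltd: 16%.
Aggregating (R1): 47.3% + 13.42% + 16% = 76.72%.
76.72% exceeds the 50% threshold by 26.72 percentage points.

26.72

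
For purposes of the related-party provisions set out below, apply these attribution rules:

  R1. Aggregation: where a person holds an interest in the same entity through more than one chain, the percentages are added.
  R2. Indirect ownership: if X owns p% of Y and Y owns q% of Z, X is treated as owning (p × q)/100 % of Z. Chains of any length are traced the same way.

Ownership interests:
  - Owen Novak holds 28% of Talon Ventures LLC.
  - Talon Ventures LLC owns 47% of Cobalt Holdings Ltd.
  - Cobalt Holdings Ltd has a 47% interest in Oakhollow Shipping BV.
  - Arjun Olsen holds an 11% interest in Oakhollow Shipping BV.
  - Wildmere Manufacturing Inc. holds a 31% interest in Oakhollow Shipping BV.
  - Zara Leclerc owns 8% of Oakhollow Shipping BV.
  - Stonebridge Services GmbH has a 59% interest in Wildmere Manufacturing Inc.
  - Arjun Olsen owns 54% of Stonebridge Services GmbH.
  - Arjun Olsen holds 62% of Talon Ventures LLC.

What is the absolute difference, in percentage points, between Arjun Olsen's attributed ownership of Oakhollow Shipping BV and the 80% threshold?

Chain via Stonebridge Services GmbH → Wildmere Manufacturing Inc. (R2): 54% × 59% × 31% = 9.8766% of Oakhollow Shipping BV.
Chain via Talon Ventures LLC → Cobalt Holdings Ltd (R2): 62% × 47% × 47% = 13.6958% of Oakhollow Shipping BV.
Direct interest in Oakhollow Shipping BV: 11%.
Aggregating (R1): 9.8766% + 13.6958% + 11% = 34.5724%.
34.5724% falls short of the 80% threshold by 45.4276 percentage points.

45.4276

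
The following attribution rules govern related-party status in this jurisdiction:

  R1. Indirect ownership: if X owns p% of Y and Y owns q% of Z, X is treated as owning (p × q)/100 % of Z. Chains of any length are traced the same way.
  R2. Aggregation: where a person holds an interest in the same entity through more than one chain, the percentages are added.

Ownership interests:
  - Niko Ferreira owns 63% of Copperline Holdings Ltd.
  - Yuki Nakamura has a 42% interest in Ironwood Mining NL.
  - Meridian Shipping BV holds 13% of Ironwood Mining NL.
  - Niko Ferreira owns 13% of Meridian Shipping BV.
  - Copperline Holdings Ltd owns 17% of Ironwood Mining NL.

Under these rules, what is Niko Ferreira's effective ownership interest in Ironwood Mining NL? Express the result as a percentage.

12.4%

Chain via Meridian Shipping BV (R1): 13% × 13% = 1.69% of Ironwood Mining NL.
Chain via Copperline Holdings Ltd (R1): 63% × 17% = 10.71% of Ironwood Mining NL.
Aggregating (R2): 1.69% + 10.71% = 12.4%.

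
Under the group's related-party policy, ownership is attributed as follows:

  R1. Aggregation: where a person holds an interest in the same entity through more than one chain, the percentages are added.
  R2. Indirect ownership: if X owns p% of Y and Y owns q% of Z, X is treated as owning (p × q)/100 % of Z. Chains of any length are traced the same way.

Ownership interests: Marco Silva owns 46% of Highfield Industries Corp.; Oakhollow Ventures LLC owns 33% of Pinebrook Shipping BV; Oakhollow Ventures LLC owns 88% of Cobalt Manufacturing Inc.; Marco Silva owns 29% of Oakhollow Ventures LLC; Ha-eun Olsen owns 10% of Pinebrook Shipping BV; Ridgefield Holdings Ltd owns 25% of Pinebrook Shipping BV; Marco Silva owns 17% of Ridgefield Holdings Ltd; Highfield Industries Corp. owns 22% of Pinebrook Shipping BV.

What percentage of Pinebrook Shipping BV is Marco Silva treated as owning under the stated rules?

23.94%

Chain via Ridgefield Holdings Ltd (R2): 17% × 25% = 4.25% of Pinebrook Shipping BV.
Chain via Oakhollow Ventures LLC (R2): 29% × 33% = 9.57% of Pinebrook Shipping BV.
Chain via Highfield Industries Corp. (R2): 46% × 22% = 10.12% of Pinebrook Shipping BV.
Aggregating (R1): 4.25% + 9.57% + 10.12% = 23.94%.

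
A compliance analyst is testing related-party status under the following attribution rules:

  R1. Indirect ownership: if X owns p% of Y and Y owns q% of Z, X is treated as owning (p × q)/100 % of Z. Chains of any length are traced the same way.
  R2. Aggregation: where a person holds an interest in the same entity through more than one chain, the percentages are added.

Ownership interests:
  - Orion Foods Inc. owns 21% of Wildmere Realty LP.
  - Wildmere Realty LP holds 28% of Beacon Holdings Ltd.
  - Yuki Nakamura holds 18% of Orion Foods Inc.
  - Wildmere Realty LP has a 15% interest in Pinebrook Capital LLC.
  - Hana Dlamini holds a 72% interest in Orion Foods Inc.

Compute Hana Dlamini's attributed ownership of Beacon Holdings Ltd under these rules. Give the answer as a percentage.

4.2336%

Chain via Orion Foods Inc. → Wildmere Realty LP (R1): 72% × 21% × 28% = 4.2336% of Beacon Holdings Ltd.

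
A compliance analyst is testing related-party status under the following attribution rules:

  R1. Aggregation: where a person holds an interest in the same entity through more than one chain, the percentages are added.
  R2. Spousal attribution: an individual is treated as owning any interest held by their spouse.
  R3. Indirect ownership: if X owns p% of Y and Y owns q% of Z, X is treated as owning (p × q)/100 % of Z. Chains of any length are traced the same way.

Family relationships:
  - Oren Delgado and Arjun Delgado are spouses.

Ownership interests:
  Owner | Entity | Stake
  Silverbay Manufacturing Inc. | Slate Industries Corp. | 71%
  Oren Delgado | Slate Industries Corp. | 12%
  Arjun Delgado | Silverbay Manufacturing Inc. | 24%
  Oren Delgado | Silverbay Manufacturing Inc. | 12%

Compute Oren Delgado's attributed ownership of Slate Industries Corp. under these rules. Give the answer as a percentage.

By spousal attribution (R2), Oren Delgado is treated as also owning Arjun Delgado's interest in Silverbay Manufacturing Inc, giving 12% + 24% = 36%.
Chain via Silverbay Manufacturing Inc. (R3): 36% × 71% = 25.56% of Slate Industries Corp.
Direct interest in Slate Industries Corp: 12%.
Aggregating (R1): 25.56% + 12% = 37.56%.

37.56%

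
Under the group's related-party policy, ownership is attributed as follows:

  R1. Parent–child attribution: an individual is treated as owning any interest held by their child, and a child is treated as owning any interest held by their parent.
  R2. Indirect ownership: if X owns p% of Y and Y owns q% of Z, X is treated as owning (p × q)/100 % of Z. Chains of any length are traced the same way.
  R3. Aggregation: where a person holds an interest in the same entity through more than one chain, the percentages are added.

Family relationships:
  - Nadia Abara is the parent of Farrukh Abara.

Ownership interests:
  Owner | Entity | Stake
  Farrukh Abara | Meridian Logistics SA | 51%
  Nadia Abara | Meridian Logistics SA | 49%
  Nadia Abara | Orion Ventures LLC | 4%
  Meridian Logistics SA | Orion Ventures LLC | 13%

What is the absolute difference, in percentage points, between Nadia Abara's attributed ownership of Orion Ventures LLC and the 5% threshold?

By parent–child attribution (R1), Nadia Abara is treated as also owning Farrukh Abara's interest in Meridian Logistics SA, giving 49% + 51% = 100%.
Chain via Meridian Logistics SA (R2): 100% × 13% = 13% of Orion Ventures LLC.
Direct interest in Orion Ventures LLC: 4%.
Aggregating (R3): 13% + 4% = 17%.
17% exceeds the 5% threshold by 12 percentage points.

12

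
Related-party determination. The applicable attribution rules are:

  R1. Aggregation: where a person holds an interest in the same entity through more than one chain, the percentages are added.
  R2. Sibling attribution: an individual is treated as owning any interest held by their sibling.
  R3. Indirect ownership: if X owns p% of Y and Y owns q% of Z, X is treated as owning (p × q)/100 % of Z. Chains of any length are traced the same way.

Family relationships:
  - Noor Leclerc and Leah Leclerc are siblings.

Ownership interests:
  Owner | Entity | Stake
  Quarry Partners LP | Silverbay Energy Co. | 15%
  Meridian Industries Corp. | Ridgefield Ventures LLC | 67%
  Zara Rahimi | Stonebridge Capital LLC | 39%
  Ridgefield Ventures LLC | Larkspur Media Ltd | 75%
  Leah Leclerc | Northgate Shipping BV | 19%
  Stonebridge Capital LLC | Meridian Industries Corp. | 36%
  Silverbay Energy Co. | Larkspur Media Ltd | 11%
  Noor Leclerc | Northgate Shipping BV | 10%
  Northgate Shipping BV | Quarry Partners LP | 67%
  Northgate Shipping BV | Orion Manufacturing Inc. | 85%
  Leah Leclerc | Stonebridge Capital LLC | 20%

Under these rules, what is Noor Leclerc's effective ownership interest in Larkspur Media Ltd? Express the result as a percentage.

3.938595%

By sibling attribution (R2), Noor Leclerc is treated as also owning Leah Leclerc's interest in Northgate Shipping BV, giving 10% + 19% = 29%.
By sibling attribution (R2), Noor Leclerc is treated as owning Leah Leclerc's 20% interest in Stonebridge Capital LLC.
Chain via Northgate Shipping BV → Quarry Partners LP → Silverbay Energy Co. (R3): 29% × 67% × 15% × 11% = 0.320595% of Larkspur Media Ltd.
Chain via Stonebridge Capital LLC → Meridian Industries Corp. → Ridgefield Ventures LLC (R3): 20% × 36% × 67% × 75% = 3.618% of Larkspur Media Ltd.
Aggregating (R1): 0.320595% + 3.618% = 3.938595%.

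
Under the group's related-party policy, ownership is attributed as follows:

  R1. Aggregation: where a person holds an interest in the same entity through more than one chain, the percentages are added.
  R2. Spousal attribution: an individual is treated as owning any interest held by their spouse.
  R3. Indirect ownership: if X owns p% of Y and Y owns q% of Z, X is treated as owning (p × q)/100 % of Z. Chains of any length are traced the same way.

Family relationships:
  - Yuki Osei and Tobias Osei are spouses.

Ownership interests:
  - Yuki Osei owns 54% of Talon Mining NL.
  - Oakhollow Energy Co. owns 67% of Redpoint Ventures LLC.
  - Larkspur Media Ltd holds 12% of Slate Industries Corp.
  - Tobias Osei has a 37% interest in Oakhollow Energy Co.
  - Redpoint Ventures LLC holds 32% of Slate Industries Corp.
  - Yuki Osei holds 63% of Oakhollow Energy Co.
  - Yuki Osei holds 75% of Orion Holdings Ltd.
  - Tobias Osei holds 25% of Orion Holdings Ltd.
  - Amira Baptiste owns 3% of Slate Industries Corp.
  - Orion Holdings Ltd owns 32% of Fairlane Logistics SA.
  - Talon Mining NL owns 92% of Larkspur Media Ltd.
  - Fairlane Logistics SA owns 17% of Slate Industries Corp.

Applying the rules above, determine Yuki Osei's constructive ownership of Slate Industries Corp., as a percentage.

By spousal attribution (R2), Yuki Osei is treated as also owning Tobias Osei's interest in Oakhollow Energy Co, giving 63% + 37% = 100%.
By spousal attribution (R2), Yuki Osei is treated as also owning Tobias Osei's interest in Orion Holdings Ltd, giving 75% + 25% = 100%.
Chain via Talon Mining NL → Larkspur Media Ltd (R3): 54% × 92% × 12% = 5.9616% of Slate Industries Corp.
Chain via Oakhollow Energy Co. → Redpoint Ventures LLC (R3): 100% × 67% × 32% = 21.44% of Slate Industries Corp.
Chain via Orion Holdings Ltd → Fairlane Logistics SA (R3): 100% × 32% × 17% = 5.44% of Slate Industries Corp.
Aggregating (R1): 5.9616% + 21.44% + 5.44% = 32.8416%.

32.8416%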